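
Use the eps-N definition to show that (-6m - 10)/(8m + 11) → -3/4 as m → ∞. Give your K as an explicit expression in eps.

K = (7/32)/eps

Let eps > 0. For m ≥ 1, |(-6m - 10)/(8m + 11) + 3/4| = |-14|/(8(8m + 11)) = 14/(8(8m + 11)).
Since 8m + 11 ≥ 8m for m ≥ 1, this is ≤ 14/(8·8m) = (7/32)/m.
So |(-6m - 10)/(8m + 11) + 3/4| < eps whenever m > (7/32)/eps.
Take K = (7/32)/eps. If m > K then |(-6m - 10)/(8m + 11) + 3/4| ≤ (7/32)/m < eps.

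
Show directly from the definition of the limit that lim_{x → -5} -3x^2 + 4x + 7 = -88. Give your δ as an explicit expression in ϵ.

δ = min(1, ϵ/37)

Let ϵ > 0 be given. We want δ > 0 such that 0 < |x + 5| < δ implies |(-3x^2 + 4x + 7) + 88| < ϵ.
(-3x^2 + 4x + 7) + 88 = -3x^2 + 4x + 95 = (x + 5)(-3x + 19).
So |(-3x^2 + 4x + 7) + 88| = |x + 5|·|-3x + 19|.
Assume first that |x + 5| < 1, so |x| < 6. Then |-3x + 19| ≤ 3·6 + 19 = 37.
Hence |(-3x^2 + 4x + 7) + 88| ≤ 37|x + 5| < ϵ provided |x + 5| < ϵ/37.
Take δ = min(1, ϵ/37). Then 0 < |x + 5| < δ gives both |x + 5| < 1 and |x + 5| < ϵ/37, so |(-3x^2 + 4x + 7) + 88| < ϵ.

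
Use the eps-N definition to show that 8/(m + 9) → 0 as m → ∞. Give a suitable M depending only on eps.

Suppose eps > 0. For m ≥ 1, |8/(m + 9) − 0| = 8/(m + 9) ≤ 8/m.
We need 8/m < eps, i.e. m > 8/eps.
Take M = 8/eps. If m > M then |8/(m + 9)| ≤ 8/m < eps.

M = 8/eps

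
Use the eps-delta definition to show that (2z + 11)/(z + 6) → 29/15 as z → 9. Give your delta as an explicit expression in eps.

delta = min(15/2, (225/2)eps)

Let eps > 0. We want delta > 0 with 0 < |z − 9| < delta ⇒ |(2z + 11)/(z + 6) − (29/15)| < eps.
Combining over a common denominator, (2z + 11)/(z + 6) − (29/15) = [(2z + 11)·15 − 29·(z + 6)] / [15·(z + 6)] = 1(z − 9) / (15(z + 6)).
So |(2z + 11)/(z + 6) − (29/15)| = |z − 9| / (15·|z + 6|).
Restrict delta ≤ 15/2. Then |z − 9| < 15/2 gives |z + 6| = |(z − 9) + 15| ≥ 15 − 15/2 = 15/2.
Hence |(2z + 11)/(z + 6) − (29/15)| < |z − 9|/(15·(15/2)) = (2/225)|z − 9|, which is < eps once |z − 9| < (225/2)eps.
Take delta = min(15/2, (225/2)eps). Then 0 < |z − 9| < delta forces both bounds, so |(2z + 11)/(z + 6) − (29/15)| < eps.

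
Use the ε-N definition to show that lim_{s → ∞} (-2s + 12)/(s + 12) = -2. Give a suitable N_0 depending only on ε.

Suppose ε > 0. We seek N_0 > 0 such that s > N_0 implies |(-2s + 12)/(s + 12) + 2| < ε.
(-2s + 12)/(s + 12) + 2 = ((-2s + 12) − (-2)(s + 12)) / ((s + 12)) = 36/((s + 12)).
For s > 0 we have s + 12 > s, so |(-2s + 12)/(s + 12) + 2| = 36/((s + 12)) < 36/(s) = 36/s.
Thus |(-2s + 12)/(s + 12) + 2| < ε whenever s > 36/ε.
Take N_0 = 36/ε. If s > N_0 then |(-2s + 12)/(s + 12) + 2| < 36/s < ε.

N_0 = 36/ε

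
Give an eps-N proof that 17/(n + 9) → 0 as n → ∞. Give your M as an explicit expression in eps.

M = 17/eps

Suppose eps > 0. For n ≥ 1, |17/(n + 9) − 0| = 17/(n + 9) ≤ 17/n.
We need 17/n < eps, i.e. n > 17/eps.
Take M = 17/eps. If n > M then |17/(n + 9)| ≤ 17/n < eps.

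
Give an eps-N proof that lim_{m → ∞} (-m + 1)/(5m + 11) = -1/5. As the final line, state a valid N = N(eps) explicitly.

N = (16/25)/eps

Suppose eps > 0. For m ≥ 1, |(-m + 1)/(5m + 11) + 1/5| = |16|/(5(5m + 11)) = 16/(5(5m + 11)).
Since 5m + 11 ≥ 5m for m ≥ 1, this is ≤ 16/(5·5m) = (16/25)/m.
So |(-m + 1)/(5m + 11) + 1/5| < eps whenever m > (16/25)/eps.
Take N = (16/25)/eps. If m > N then |(-m + 1)/(5m + 11) + 1/5| ≤ (16/25)/m < eps.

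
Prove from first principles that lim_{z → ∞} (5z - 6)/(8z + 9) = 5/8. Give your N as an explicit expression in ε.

N = (93/64)/ε

Suppose ε > 0. We seek N > 0 such that z > N implies |(5z - 6)/(8z + 9) − (5/8)| < ε.
(5z - 6)/(8z + 9) − (5/8) = (8(5z - 6) − 5(8z + 9)) / (8(8z + 9)) = -93/(8(8z + 9)).
For z > 0 we have 8z + 9 > 8z, so |(5z - 6)/(8z + 9) − (5/8)| = 93/(8(8z + 9)) < 93/(8·8z) = (93/64)/z.
Thus |(5z - 6)/(8z + 9) − (5/8)| < ε whenever z > (93/64)/ε.
Take N = (93/64)/ε. If z > N then |(5z - 6)/(8z + 9) − (5/8)| < (93/64)/z < ε.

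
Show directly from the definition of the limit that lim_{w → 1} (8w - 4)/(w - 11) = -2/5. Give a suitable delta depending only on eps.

delta = min(5, (25/42)eps)

Let eps > 0 be given. We want delta > 0 with 0 < |w − 1| < delta ⇒ |(8w - 4)/(w - 11) + 2/5| < eps.
Combining over a common denominator, (8w - 4)/(w - 11) + 2/5 = [(8w - 4)·(-10) − 4·(w - 11)] / [(-10)·(w - 11)] = -84(w − 1) / ((-10)(w - 11)).
So |(8w - 4)/(w - 11) + 2/5| = 84|w − 1| / (10·|w − 11|).
Restrict delta ≤ 5. Then |w − 1| < 5 gives |w − 11| = |(w − 1) + (-10)| ≥ 10 − 5 = 5.
Hence |(8w - 4)/(w - 11) + 2/5| < 84|w − 1|/(10·5) = (42/25)|w − 1|, which is < eps once |w − 1| < (25/42)eps.
Take delta = min(5, (25/42)eps). Then 0 < |w − 1| < delta forces both bounds, so |(8w - 4)/(w - 11) + 2/5| < eps.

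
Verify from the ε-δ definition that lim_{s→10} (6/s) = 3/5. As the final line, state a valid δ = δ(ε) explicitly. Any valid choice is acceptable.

Let ε > 0. We seek δ > 0 such that 0 < |s − 10| < δ implies |6/s − (3/5)| < ε.
|6/s − (3/5)| = 6·|10 − s|/(10·|s|) = 6|s − 10|/(10|s|).
Restrict δ ≤ 5. Then |s − 10| < 5 gives |s| > 5, so 10|s| > 50.
Then |6/s − (3/5)| < 6|s − 10|/50, which is < ε when |s − 10| < (25/3)ε.
Take δ = min(5, (25/3)ε). Then 0 < |s − 10| < δ gives both |s − 10| < 5 and |s − 10| < (25/3)ε, so |6/s − (3/5)| < ε.

δ = min(5, (25/3)ε)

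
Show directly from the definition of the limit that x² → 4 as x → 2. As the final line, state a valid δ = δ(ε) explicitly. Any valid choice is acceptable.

δ = min(1, ε/5)

Suppose ε > 0. We seek δ > 0 with 0 < |x − 2| < δ ⇒ |x² − 4| < ε.
Factor: x² − 4 = (x − 2)(x + 2), so |x² − 4| = |x − 2|·|x + 2|.
Restrict δ ≤ 1. Then |x − 2| < 1 gives |x| < 3, so by the triangle inequality |x + 2| ≤ 3 + 2 = 5.
Hence |x² − 4| ≤ 5|x − 2|, which is < ε once |x − 2| < ε/5.
Take δ = min(1, ε/5). If 0 < |x − 2| < δ then both bounds hold and |x² − 4| ≤ 5|x − 2| < 5·(ε/5) = ε.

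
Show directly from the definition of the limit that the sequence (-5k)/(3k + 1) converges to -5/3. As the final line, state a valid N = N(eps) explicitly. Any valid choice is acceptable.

Let eps > 0 be given. For k ≥ 1, |(-5k)/(3k + 1) + 5/3| = |5|/(3(3k + 1)) = 5/(3(3k + 1)).
Since 3k + 1 ≥ 3k for k ≥ 1, this is ≤ 5/(3·3k) = (5/9)/k.
So |(-5k)/(3k + 1) + 5/3| < eps whenever k > (5/9)/eps.
Take N = (5/9)/eps. If k > N then |(-5k)/(3k + 1) + 5/3| ≤ (5/9)/k < eps.

N = (5/9)/eps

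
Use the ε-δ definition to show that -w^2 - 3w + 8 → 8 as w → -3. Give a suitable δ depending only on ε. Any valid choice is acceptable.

Fix ε > 0. We want δ > 0 such that 0 < |w + 3| < δ implies |(-w^2 - 3w + 8) − 8| < ε.
(-w^2 - 3w + 8) − 8 = -w^2 - 3w = (w + 3)(-w).
So |(-w^2 - 3w + 8) − 8| = |w + 3|·|-w|.
Require δ ≤ 1. Then |w + 3| < 1 gives |w| < 4, and by the triangle inequality |-w| ≤ 4 = 4.
Hence |(-w^2 - 3w + 8) − 8| ≤ 4|w + 3| < ε provided |w + 3| < ε/4.
Choosing δ = min(1, ε/4) ensures both conditions, hence |(-w^2 - 3w + 8) − 8| < ε.

δ = min(1, ε/4)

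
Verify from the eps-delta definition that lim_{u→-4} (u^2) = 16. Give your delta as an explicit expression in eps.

Let eps > 0. We seek delta > 0 with 0 < |u + 4| < delta ⇒ |u^2 − 16| < eps.
Factor: u^2 − 16 = (u + 4)(u - 4), so |u^2 − 16| = |u + 4|·|u - 4|.
Impose delta ≤ 1 so that |u| < 5; then |u - 4| ≤ 9.
Hence |u^2 − 16| ≤ 9|u + 4|, which is < eps once |u + 4| < eps/9.
Take delta = min(1, eps/9). If 0 < |u + 4| < delta then both bounds hold and |u^2 − 16| ≤ 9|u + 4| < 9·(eps/9) = eps.

delta = min(1, eps/9)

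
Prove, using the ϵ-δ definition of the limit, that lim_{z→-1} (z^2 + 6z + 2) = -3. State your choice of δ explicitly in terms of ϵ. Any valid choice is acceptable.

Fix ϵ > 0. We want δ > 0 such that 0 < |z + 1| < δ implies |(z^2 + 6z + 2) + 3| < ϵ.
(z^2 + 6z + 2) + 3 = z^2 + 6z + 5 = (z + 1)(z + 5).
So |(z^2 + 6z + 2) + 3| = |z + 1|·|z + 5|.
Assume first that |z + 1| < 1, so |z| < 2. Then |z + 5| ≤ 2 + 5 = 7.
Hence |(z^2 + 6z + 2) + 3| ≤ 7|z + 1| < ϵ provided |z + 1| < ϵ/7.
Take δ = min(1, ϵ/7). Then 0 < |z + 1| < δ gives both |z + 1| < 1 and |z + 1| < ϵ/7, so |(z^2 + 6z + 2) + 3| < ϵ.

δ = min(1, ϵ/7)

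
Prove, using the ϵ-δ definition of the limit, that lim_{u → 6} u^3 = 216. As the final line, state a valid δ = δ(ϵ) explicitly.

Let ϵ > 0. We seek δ > 0 with 0 < |u − 6| < δ ⇒ |u^3 − 216| < ϵ.
Factor: u^3 − 216 = (u − 6)(u^2 + 6u + 36), so |u^3 − 216| = |u − 6|·|u^2 + 6u + 36|.
Restrict δ ≤ 1. Then |u − 6| < 1 gives |u| < 7, so by the triangle inequality |u^2 + 6u + 36| ≤ 7^2 + 6·7 + 36 = 127.
Hence |u^3 − 216| ≤ 127|u − 6|, which is < ϵ once |u − 6| < ϵ/127.
Take δ = min(1, ϵ/127). If 0 < |u − 6| < δ then both bounds hold and |u^3 − 216| ≤ 127|u − 6| < 127·(ϵ/127) = ϵ.

δ = min(1, ϵ/127)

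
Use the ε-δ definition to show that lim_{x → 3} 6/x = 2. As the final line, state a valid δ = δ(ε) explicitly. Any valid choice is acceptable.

Fix ε > 0. We seek δ > 0 such that 0 < |x − 3| < δ implies |6/x − 2| < ε.
|6/x − 2| = 6·|3 − x|/(3·|x|) = 6|x − 3|/(3|x|).
Restrict δ ≤ 3/2. Then |x − 3| < 3/2 gives |x| > 3/2, so 3|x| > 9/2.
Then |6/x − 2| < 6|x − 3|/(9/2), which is < ε when |x − 3| < (3/4)ε.
Take δ = min(3/2, (3/4)ε). Then 0 < |x − 3| < δ gives both |x − 3| < 3/2 and |x − 3| < (3/4)ε, so |6/x − 2| < ε.

δ = min(3/2, (3/4)ε)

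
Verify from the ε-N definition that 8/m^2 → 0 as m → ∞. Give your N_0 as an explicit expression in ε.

Fix ε > 0. For m ≥ 1, |8/m^2 − 0| = 8/m^2.
8/m^2 < ε ⇔ m^2 > 8/ε ⇔ m > (8/ε)^{1/2}.
Take N_0 = (8/ε)^{1/2}. Then m > N_0 implies 8/m^2 < ε.

N_0 = (8/ε)^{1/2}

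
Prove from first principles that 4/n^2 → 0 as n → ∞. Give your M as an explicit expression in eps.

Let eps > 0 be given. For n ≥ 1, |4/n^2 − 0| = 4/n^2.
4/n^2 < eps ⇔ n^2 > 4/eps ⇔ n > (4/eps)^{1/2}.
Take M = (4/eps)^{1/2}. Then n > M implies 4/n^2 < eps.

M = (4/eps)^{1/2}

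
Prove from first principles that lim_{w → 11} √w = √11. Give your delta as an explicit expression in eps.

delta = min(11, √11·eps)

Let eps > 0 be given. We want delta > 0 such that 0 < |w − 11| < delta implies |√w − √11| < eps.
Rationalise: √w − √11 = (w − 11)/(√w + √11), so |√w − √11| = |w − 11|/(√w + √11).
Restrict delta ≤ 11 so that |w − 11| < 11 forces w > 0, and then √w + √11 > √11.
Hence |√w − √11| < |w − 11|/√11, which is < eps once |w − 11| < √11·eps.
Take delta = min(11, √11·eps). If 0 < |w − 11| < delta then w > 0 and |√w − √11| < |w − 11|/√11 < eps.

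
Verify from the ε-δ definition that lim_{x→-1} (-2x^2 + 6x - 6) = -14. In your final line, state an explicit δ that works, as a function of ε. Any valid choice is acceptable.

Let ε > 0 be given. We want δ > 0 such that 0 < |x + 1| < δ implies |(-2x^2 + 6x - 6) + 14| < ε.
(-2x^2 + 6x - 6) + 14 = -2x^2 + 6x + 8 = (x + 1)(-2x + 8).
So |(-2x^2 + 6x - 6) + 14| = |x + 1|·|-2x + 8|.
Assume first that |x + 1| < 1, so |x| < 2. Then |-2x + 8| ≤ 2·2 + 8 = 12.
Hence |(-2x^2 + 6x - 6) + 14| ≤ 12|x + 1| < ε provided |x + 1| < ε/12.
Take δ = min(1, ε/12). Then 0 < |x + 1| < δ gives both |x + 1| < 1 and |x + 1| < ε/12, so |(-2x^2 + 6x - 6) + 14| < ε.

δ = min(1, ε/12)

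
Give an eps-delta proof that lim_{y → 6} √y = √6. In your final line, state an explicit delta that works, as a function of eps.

Let eps > 0. We want delta > 0 such that 0 < |y − 6| < delta implies |√y − √6| < eps.
Multiplying by the conjugate, |√y − √6| = |y − 6|/(√y + √6).
Restrict delta ≤ 6 so that |y − 6| < 6 forces y > 0, and then √y + √6 > √6.
Hence |√y − √6| < |y − 6|/√6, which is < eps once |y − 6| < √6·eps.
Take delta = min(6, √6·eps). If 0 < |y − 6| < delta then y > 0 and |√y − √6| < |y − 6|/√6 < eps.

delta = min(6, √6·eps)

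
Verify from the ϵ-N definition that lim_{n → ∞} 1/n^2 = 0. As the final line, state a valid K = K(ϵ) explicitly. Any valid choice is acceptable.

Let ϵ > 0 be given. For n ≥ 1, |1/n^2 − 0| = 1/n^2.
1/n^2 < ϵ ⇔ n^2 > 1/ϵ ⇔ n > (1/ϵ)^{1/2}.
Take K = (1/ϵ)^{1/2}. Then n > K implies 1/n^2 < ϵ.

K = (1/ϵ)^{1/2}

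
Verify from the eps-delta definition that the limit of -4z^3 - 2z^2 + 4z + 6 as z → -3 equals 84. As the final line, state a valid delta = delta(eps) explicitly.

Let eps > 0 be given. We want delta > 0 such that 0 < |z + 3| < delta implies |(-4z^3 - 2z^2 + 4z + 6) − 84| < eps.
(-4z^3 - 2z^2 + 4z + 6) − 84 = -4z^3 - 2z^2 + 4z - 78 = (z + 3)(-4z^2 + 10z - 26).
So |(-4z^3 - 2z^2 + 4z + 6) − 84| = |z + 3|·|-4z^2 + 10z - 26|.
Assume first that |z + 3| < 1, so |z| < 4. Then |-4z^2 + 10z - 26| ≤ 4·4^2 + 10·4 + 26 = 130.
Hence |(-4z^3 - 2z^2 + 4z + 6) − 84| ≤ 130|z + 3| < eps provided |z + 3| < eps/130.
Choosing delta = min(1, eps/130) ensures both conditions, hence |(-4z^3 - 2z^2 + 4z + 6) − 84| < eps.

delta = min(1, eps/130)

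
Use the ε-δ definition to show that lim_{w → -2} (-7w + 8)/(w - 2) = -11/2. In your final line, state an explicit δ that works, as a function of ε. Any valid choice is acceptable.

Let ε > 0 be given. We want δ > 0 with 0 < |w + 2| < δ ⇒ |(-7w + 8)/(w - 2) + 11/2| < ε.
Combining over a common denominator, (-7w + 8)/(w - 2) + 11/2 = [(-7w + 8)·(-4) − 22·(w - 2)] / [(-4)·(w - 2)] = 6(w + 2) / ((-4)(w - 2)).
So |(-7w + 8)/(w - 2) + 11/2| = 6|w + 2| / (4·|w − 2|).
Require δ ≤ 2, so |w − 2| ≥ |-4| − |w + 2| > 4 − 2 = 2.
Hence |(-7w + 8)/(w - 2) + 11/2| < 6|w + 2|/(4·2) = (3/4)|w + 2|, which is < ε once |w + 2| < (4/3)ε.
Take δ = min(2, (4/3)ε). Then 0 < |w + 2| < δ forces both bounds, so |(-7w + 8)/(w - 2) + 11/2| < ε.

δ = min(2, (4/3)ε)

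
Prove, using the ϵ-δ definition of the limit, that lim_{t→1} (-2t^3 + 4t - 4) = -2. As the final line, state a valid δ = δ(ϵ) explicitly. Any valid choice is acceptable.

Suppose ϵ > 0. We want δ > 0 such that 0 < |t − 1| < δ implies |(-2t^3 + 4t - 4) + 2| < ϵ.
(-2t^3 + 4t - 4) + 2 = -2t^3 + 4t - 2 = (t − 1)(-2t^2 - 2t + 2).
So |(-2t^3 + 4t - 4) + 2| = |t − 1|·|-2t^2 - 2t + 2|.
Assume first that |t − 1| < 1, so |t| < 2. Then |-2t^2 - 2t + 2| ≤ 2·2^2 + 2·2 + 2 = 14.
Hence |(-2t^3 + 4t - 4) + 2| ≤ 14|t − 1| < ϵ provided |t − 1| < ϵ/14.
Take δ = min(1, ϵ/14). Then 0 < |t − 1| < δ gives both |t − 1| < 1 and |t − 1| < ϵ/14, so |(-2t^3 + 4t - 4) + 2| < ϵ.

δ = min(1, ϵ/14)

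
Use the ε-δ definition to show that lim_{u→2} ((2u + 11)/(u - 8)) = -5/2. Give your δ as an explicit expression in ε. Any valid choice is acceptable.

Let ε > 0 be given. We want δ > 0 with 0 < |u − 2| < δ ⇒ |(2u + 11)/(u - 8) + 5/2| < ε.
Combining over a common denominator, (2u + 11)/(u - 8) + 5/2 = [(2u + 11)·(-6) − 15·(u - 8)] / [(-6)·(u - 8)] = -27(u − 2) / ((-6)(u - 8)).
So |(2u + 11)/(u - 8) + 5/2| = 27|u − 2| / (6·|u − 8|).
Require δ ≤ 3, so |u − 8| ≥ |-6| − |u − 2| > 6 − 3 = 3.
Hence |(2u + 11)/(u - 8) + 5/2| < 27|u − 2|/(6·3) = (3/2)|u − 2|, which is < ε once |u − 2| < (2/3)ε.
Take δ = min(3, (2/3)ε). Then 0 < |u − 2| < δ forces both bounds, so |(2u + 11)/(u - 8) + 5/2| < ε.

δ = min(3, (2/3)ε)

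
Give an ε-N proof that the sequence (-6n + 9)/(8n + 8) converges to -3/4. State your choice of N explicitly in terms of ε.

N = (15/8)/ε

Let ε > 0 be given. For n ≥ 1, |(-6n + 9)/(8n + 8) + 3/4| = |120|/(8(8n + 8)) = 120/(8(8n + 8)).
Since 8n + 8 ≥ 8n for n ≥ 1, this is ≤ 120/(8·8n) = (15/8)/n.
So |(-6n + 9)/(8n + 8) + 3/4| < ε whenever n > (15/8)/ε.
Take N = (15/8)/ε. If n > N then |(-6n + 9)/(8n + 8) + 3/4| ≤ (15/8)/n < ε.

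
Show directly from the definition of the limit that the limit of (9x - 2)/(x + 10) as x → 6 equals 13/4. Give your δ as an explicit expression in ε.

δ = min(8, (32/23)ε)

Let ε > 0 be given. We want δ > 0 with 0 < |x − 6| < δ ⇒ |(9x - 2)/(x + 10) − (13/4)| < ε.
Combining over a common denominator, (9x - 2)/(x + 10) − (13/4) = [(9x - 2)·16 − 52·(x + 10)] / [16·(x + 10)] = 92(x − 6) / (16(x + 10)).
So |(9x - 2)/(x + 10) − (13/4)| = 92|x − 6| / (16·|x + 10|).
Restrict δ ≤ 8. Then |x − 6| < 8 gives |x + 10| = |(x − 6) + 16| ≥ 16 − 8 = 8.
Hence |(9x - 2)/(x + 10) − (13/4)| < 92|x − 6|/(16·8) = (23/32)|x − 6|, which is < ε once |x − 6| < (32/23)ε.
Take δ = min(8, (32/23)ε). Then 0 < |x − 6| < δ forces both bounds, so |(9x - 2)/(x + 10) − (13/4)| < ε.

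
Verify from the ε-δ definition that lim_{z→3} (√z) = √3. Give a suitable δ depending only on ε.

Let ε > 0. We want δ > 0 such that 0 < |z − 3| < δ implies |√z − √3| < ε.
Multiplying by the conjugate, |√z − √3| = |z − 3|/(√z + √3).
Restrict δ ≤ 3 so that |z − 3| < 3 forces z > 0, and then √z + √3 > √3.
Hence |√z − √3| < |z − 3|/√3, which is < ε once |z − 3| < √3·ε.
Take δ = min(3, √3·ε). If 0 < |z − 3| < δ then z > 0 and |√z − √3| < |z − 3|/√3 < ε.

δ = min(3, √3·ε)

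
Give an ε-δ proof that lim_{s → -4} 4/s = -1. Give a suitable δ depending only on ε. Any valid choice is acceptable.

δ = min(2, 2ε)

Fix ε > 0. We seek δ > 0 such that 0 < |s + 4| < δ implies |4/s + 1| < ε.
|4/s + 1| = 4·|-4 − s|/(4·|s|) = 4|s + 4|/(4|s|).
Restrict δ ≤ 2. Then |s + 4| < 2 gives |s| > 2, so 4|s| > 8.
Then |4/s + 1| < 4|s + 4|/8, which is < ε when |s + 4| < 2ε.
Take δ = min(2, 2ε). Then 0 < |s + 4| < δ gives both |s + 4| < 2 and |s + 4| < 2ε, so |4/s + 1| < ε.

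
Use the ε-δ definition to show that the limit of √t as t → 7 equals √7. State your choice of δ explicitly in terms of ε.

δ = min(7, √7·ε)

Suppose ε > 0. We want δ > 0 such that 0 < |t − 7| < δ implies |√t − √7| < ε.
Rationalise: √t − √7 = (t − 7)/(√t + √7), so |√t − √7| = |t − 7|/(√t + √7).
Restrict δ ≤ 7 so that |t − 7| < 7 forces t > 0, and then √t + √7 > √7.
Hence |√t − √7| < |t − 7|/√7, which is < ε once |t − 7| < √7·ε.
Take δ = min(7, √7·ε). If 0 < |t − 7| < δ then t > 0 and |√t − √7| < |t − 7|/√7 < ε.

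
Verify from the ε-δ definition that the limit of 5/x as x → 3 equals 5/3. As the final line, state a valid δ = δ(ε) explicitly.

δ = min(3/2, (9/10)ε)

Suppose ε > 0. We seek δ > 0 such that 0 < |x − 3| < δ implies |5/x − (5/3)| < ε.
|5/x − (5/3)| = 5·|3 − x|/(3·|x|) = 5|x − 3|/(3|x|).
Restrict δ ≤ 3/2. Then |x − 3| < 3/2 gives |x| > 3/2, so 3|x| > 9/2.
Then |5/x − (5/3)| < 5|x − 3|/(9/2), which is < ε when |x − 3| < (9/10)ε.
Take δ = min(3/2, (9/10)ε). Then 0 < |x − 3| < δ gives both |x − 3| < 3/2 and |x − 3| < (9/10)ε, so |5/x − (5/3)| < ε.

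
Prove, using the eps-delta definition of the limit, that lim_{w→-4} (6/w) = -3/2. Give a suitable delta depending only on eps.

delta = min(2, (4/3)eps)

Suppose eps > 0. We seek delta > 0 such that 0 < |w + 4| < delta implies |6/w + 3/2| < eps.
|6/w + 3/2| = 6·|-4 − w|/(4·|w|) = 6|w + 4|/(4|w|).
Restrict delta ≤ 2. Then |w + 4| < 2 gives |w| > 2, so 4|w| > 8.
Then |6/w + 3/2| < 6|w + 4|/8, which is < eps when |w + 4| < (4/3)eps.
Take delta = min(2, (4/3)eps). Then 0 < |w + 4| < delta gives both |w + 4| < 2 and |w + 4| < (4/3)eps, so |6/w + 3/2| < eps.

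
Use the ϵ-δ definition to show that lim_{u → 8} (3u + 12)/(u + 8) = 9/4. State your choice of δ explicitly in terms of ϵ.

Fix ϵ > 0. We want δ > 0 with 0 < |u − 8| < δ ⇒ |(3u + 12)/(u + 8) − (9/4)| < ϵ.
Combining over a common denominator, (3u + 12)/(u + 8) − (9/4) = [(3u + 12)·16 − 36·(u + 8)] / [16·(u + 8)] = 12(u − 8) / (16(u + 8)).
So |(3u + 12)/(u + 8) − (9/4)| = 12|u − 8| / (16·|u + 8|).
Restrict δ ≤ 8. Then |u − 8| < 8 gives |u + 8| = |(u − 8) + 16| ≥ 16 − 8 = 8.
Hence |(3u + 12)/(u + 8) − (9/4)| < 12|u − 8|/(16·8) = (3/32)|u − 8|, which is < ϵ once |u − 8| < (32/3)ϵ.
Take δ = min(8, (32/3)ϵ). Then 0 < |u − 8| < δ forces both bounds, so |(3u + 12)/(u + 8) − (9/4)| < ϵ.

δ = min(8, (32/3)ϵ)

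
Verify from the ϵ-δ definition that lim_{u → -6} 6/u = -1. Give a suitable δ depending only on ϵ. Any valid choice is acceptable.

δ = min(3, 3ϵ)

Fix ϵ > 0. We seek δ > 0 such that 0 < |u + 6| < δ implies |6/u + 1| < ϵ.
|6/u + 1| = 6·|-6 − u|/(6·|u|) = 6|u + 6|/(6|u|).
Require δ ≤ 3 so that |u| > 6 − 3 = 3, hence 6|u| > 18.
Then |6/u + 1| < 6|u + 6|/18, which is < ϵ when |u + 6| < 3ϵ.
Take δ = min(3, 3ϵ). Then 0 < |u + 6| < δ gives both |u + 6| < 3 and |u + 6| < 3ϵ, so |6/u + 1| < ϵ.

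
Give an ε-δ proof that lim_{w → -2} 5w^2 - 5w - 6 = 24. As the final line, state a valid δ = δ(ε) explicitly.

δ = min(1, ε/30)

Let ε > 0. We want δ > 0 such that 0 < |w + 2| < δ implies |(5w^2 - 5w - 6) − 24| < ε.
(5w^2 - 5w - 6) − 24 = 5w^2 - 5w - 30 = (w + 2)(5w - 15).
So |(5w^2 - 5w - 6) − 24| = |w + 2|·|5w - 15|.
Require δ ≤ 1. Then |w + 2| < 1 gives |w| < 3, and by the triangle inequality |5w - 15| ≤ 5·3 + 15 = 30.
Hence |(5w^2 - 5w - 6) − 24| ≤ 30|w + 2| < ε provided |w + 2| < ε/30.
Choosing δ = min(1, ε/30) ensures both conditions, hence |(5w^2 - 5w - 6) − 24| < ε.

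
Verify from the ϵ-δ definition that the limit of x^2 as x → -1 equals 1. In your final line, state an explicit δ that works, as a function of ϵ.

δ = min(1, ϵ/3)

Let ϵ > 0. We seek δ > 0 with 0 < |x + 1| < δ ⇒ |x^2 − 1| < ϵ.
Factor: x^2 − 1 = (x + 1)(x - 1), so |x^2 − 1| = |x + 1|·|x - 1|.
Restrict δ ≤ 1. Then |x + 1| < 1 gives |x| < 2, so by the triangle inequality |x - 1| ≤ 2 + 1 = 3.
Hence |x^2 − 1| ≤ 3|x + 1|, which is < ϵ once |x + 1| < ϵ/3.
Take δ = min(1, ϵ/3). If 0 < |x + 1| < δ then both bounds hold and |x^2 − 1| ≤ 3|x + 1| < 3·(ϵ/3) = ϵ.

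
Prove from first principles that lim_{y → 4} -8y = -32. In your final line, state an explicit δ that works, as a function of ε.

δ = ε/8

Let ε > 0 be given. We need δ > 0 so that 0 < |y − 4| < δ implies |(-8y) + 32| < ε.
|(-8y) + 32| = |-8y + 32| = 8|y − 4|.
So 8|y − 4| < ε exactly when |y − 4| < ε/8.
Take δ = ε/8. If 0 < |y − 4| < δ then |(-8y) + 32| = 8|y − 4| < 8·(ε/8) = ε.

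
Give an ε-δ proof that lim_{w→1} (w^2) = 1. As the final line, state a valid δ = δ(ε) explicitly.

δ = min(1, ε/3)

Fix ε > 0. We seek δ > 0 with 0 < |w − 1| < δ ⇒ |w^2 − 1| < ε.
Factor: w^2 − 1 = (w − 1)(w + 1), so |w^2 − 1| = |w − 1|·|w + 1|.
Restrict δ ≤ 1. Then |w − 1| < 1 gives |w| < 2, so by the triangle inequality |w + 1| ≤ 2 + 1 = 3.
Hence |w^2 − 1| ≤ 3|w − 1|, which is < ε once |w − 1| < ε/3.
Take δ = min(1, ε/3). If 0 < |w − 1| < δ then both bounds hold and |w^2 − 1| ≤ 3|w − 1| < 3·(ε/3) = ε.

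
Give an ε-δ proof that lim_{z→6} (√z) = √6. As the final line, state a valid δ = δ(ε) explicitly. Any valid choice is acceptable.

Suppose ε > 0. We want δ > 0 such that 0 < |z − 6| < δ implies |√z − √6| < ε.
Multiplying by the conjugate, |√z − √6| = |z − 6|/(√z + √6).
Restrict δ ≤ 6 so that |z − 6| < 6 forces z > 0, and then √z + √6 > √6.
Hence |√z − √6| < |z − 6|/√6, which is < ε once |z − 6| < √6·ε.
Take δ = min(6, √6·ε). If 0 < |z − 6| < δ then z > 0 and |√z − √6| < |z − 6|/√6 < ε.

δ = min(6, √6·ε)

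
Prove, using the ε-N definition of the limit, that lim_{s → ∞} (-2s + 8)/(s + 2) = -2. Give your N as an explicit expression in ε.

N = 12/ε

Let ε > 0. We seek N > 0 such that s > N implies |(-2s + 8)/(s + 2) + 2| < ε.
(-2s + 8)/(s + 2) + 2 = ((-2s + 8) − (-2)(s + 2)) / ((s + 2)) = 12/((s + 2)).
For s > 0 we have s + 2 > s, so |(-2s + 8)/(s + 2) + 2| = 12/((s + 2)) < 12/(s) = 12/s.
Thus |(-2s + 8)/(s + 2) + 2| < ε whenever s > 12/ε.
Take N = 12/ε. If s > N then |(-2s + 8)/(s + 2) + 2| < 12/s < ε.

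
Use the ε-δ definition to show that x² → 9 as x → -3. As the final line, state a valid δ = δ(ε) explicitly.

δ = min(1, ε/7)

Fix ε > 0. We seek δ > 0 with 0 < |x + 3| < δ ⇒ |x² − 9| < ε.
Factor: x² − 9 = (x + 3)(x - 3), so |x² − 9| = |x + 3|·|x - 3|.
Impose δ ≤ 1 so that |x| < 4; then |x - 3| ≤ 7.
Hence |x² − 9| ≤ 7|x + 3|, which is < ε once |x + 3| < ε/7.
Take δ = min(1, ε/7). If 0 < |x + 3| < δ then both bounds hold and |x² − 9| ≤ 7|x + 3| < 7·(ε/7) = ε.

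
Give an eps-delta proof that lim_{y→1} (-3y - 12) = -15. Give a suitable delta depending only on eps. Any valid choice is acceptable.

Let eps > 0 be given. We need delta > 0 so that 0 < |y − 1| < delta implies |(-3y - 12) + 15| < eps.
Since (-3y - 12) + 15 = -3(y − 1), we have |(-3y - 12) + 15| = 3|y − 1|.
Thus it suffices that |y − 1| < eps/3.
Choosing delta = eps/3 gives |(-3y - 12) + 15| = 3|y − 1| < eps whenever |y − 1| < delta.

delta = eps/3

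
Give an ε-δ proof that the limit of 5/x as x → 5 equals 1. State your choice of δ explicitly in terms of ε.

Let ε > 0 be given. We seek δ > 0 such that 0 < |x − 5| < δ implies |5/x − 1| < ε.
|5/x − 1| = 5·|5 − x|/(5·|x|) = 5|x − 5|/(5|x|).
Require δ ≤ 5/2 so that |x| > 5 − 5/2 = 5/2, hence 5|x| > 25/2.
Then |5/x − 1| < 5|x − 5|/(25/2), which is < ε when |x − 5| < (5/2)ε.
Take δ = min(5/2, (5/2)ε). Then 0 < |x − 5| < δ gives both |x − 5| < 5/2 and |x − 5| < (5/2)ε, so |5/x − 1| < ε.

δ = min(5/2, (5/2)ε)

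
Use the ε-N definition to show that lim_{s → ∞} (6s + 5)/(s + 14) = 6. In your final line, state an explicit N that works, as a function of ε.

Suppose ε > 0. We seek N > 0 such that s > N implies |(6s + 5)/(s + 14) − 6| < ε.
(6s + 5)/(s + 14) − 6 = ((6s + 5) − 6(s + 14)) / ((s + 14)) = -79/((s + 14)).
For s > 0 we have s + 14 > s, so |(6s + 5)/(s + 14) − 6| = 79/((s + 14)) < 79/(s) = 79/s.
Thus |(6s + 5)/(s + 14) − 6| < ε whenever s > 79/ε.
Take N = 79/ε. If s > N then |(6s + 5)/(s + 14) − 6| < 79/s < ε.

N = 79/ε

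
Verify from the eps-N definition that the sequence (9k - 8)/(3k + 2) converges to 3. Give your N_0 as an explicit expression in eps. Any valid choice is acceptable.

N_0 = (14/3)/eps

Let eps > 0 be given. For k ≥ 1, |(9k - 8)/(3k + 2) − 3| = |-42|/(3(3k + 2)) = 42/(3(3k + 2)).
Since 3k + 2 ≥ 3k for k ≥ 1, this is ≤ 42/(3·3k) = (14/3)/k.
So |(9k - 8)/(3k + 2) − 3| < eps whenever k > (14/3)/eps.
Take N_0 = (14/3)/eps. If k > N_0 then |(9k - 8)/(3k + 2) − 3| ≤ (14/3)/k < eps.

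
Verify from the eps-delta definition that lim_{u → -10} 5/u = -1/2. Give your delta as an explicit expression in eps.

delta = min(5, 10eps)

Fix eps > 0. We seek delta > 0 such that 0 < |u + 10| < delta implies |5/u + 1/2| < eps.
|5/u + 1/2| = 5·|-10 − u|/(10·|u|) = 5|u + 10|/(10|u|).
Require delta ≤ 5 so that |u| > 10 − 5 = 5, hence 10|u| > 50.
Then |5/u + 1/2| < 5|u + 10|/50, which is < eps when |u + 10| < 10eps.
Take delta = min(5, 10eps). Then 0 < |u + 10| < delta gives both |u + 10| < 5 and |u + 10| < 10eps, so |5/u + 1/2| < eps.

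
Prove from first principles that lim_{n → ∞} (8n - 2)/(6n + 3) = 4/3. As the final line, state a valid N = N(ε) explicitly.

N = 1/ε

Fix ε > 0. For n ≥ 1, |(8n - 2)/(6n + 3) − (4/3)| = |-36|/(6(6n + 3)) = 36/(6(6n + 3)).
Since 6n + 3 ≥ 6n for n ≥ 1, this is ≤ 36/(6·6n) = 1/n.
So |(8n - 2)/(6n + 3) − (4/3)| < ε whenever n > 1/ε.
Take N = 1/ε. If n > N then |(8n - 2)/(6n + 3) − (4/3)| ≤ 1/n < ε.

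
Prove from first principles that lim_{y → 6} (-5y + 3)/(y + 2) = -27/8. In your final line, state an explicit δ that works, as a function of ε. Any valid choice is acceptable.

δ = min(4, (32/13)ε)

Fix ε > 0. We want δ > 0 with 0 < |y − 6| < δ ⇒ |(-5y + 3)/(y + 2) + 27/8| < ε.
Combining over a common denominator, (-5y + 3)/(y + 2) + 27/8 = [(-5y + 3)·8 − (-27)·(y + 2)] / [8·(y + 2)] = -13(y − 6) / (8(y + 2)).
So |(-5y + 3)/(y + 2) + 27/8| = 13|y − 6| / (8·|y + 2|).
Require δ ≤ 4, so |y + 2| ≥ |8| − |y − 6| > 8 − 4 = 4.
Hence |(-5y + 3)/(y + 2) + 27/8| < 13|y − 6|/(8·4) = (13/32)|y − 6|, which is < ε once |y − 6| < (32/13)ε.
Take δ = min(4, (32/13)ε). Then 0 < |y − 6| < δ forces both bounds, so |(-5y + 3)/(y + 2) + 27/8| < ε.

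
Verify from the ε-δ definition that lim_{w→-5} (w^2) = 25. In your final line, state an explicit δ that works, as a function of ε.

δ = min(2, ε/12)

Let ε > 0 be given. We seek δ > 0 with 0 < |w + 5| < δ ⇒ |w^2 − 25| < ε.
Factor: w^2 − 25 = (w + 5)(w - 5), so |w^2 − 25| = |w + 5|·|w - 5|.
Restrict δ ≤ 2. Then |w + 5| < 2 gives |w| < 7, so by the triangle inequality |w - 5| ≤ 7 + 5 = 12.
Hence |w^2 − 25| ≤ 12|w + 5|, which is < ε once |w + 5| < ε/12.
Take δ = min(2, ε/12). If 0 < |w + 5| < δ then both bounds hold and |w^2 − 25| ≤ 12|w + 5| < 12·(ε/12) = ε.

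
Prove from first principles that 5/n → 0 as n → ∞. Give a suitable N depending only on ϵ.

Fix ϵ > 0. For n ≥ 1, |5/n − 0| = 5/(n) ≤ 5/n.
We need 5/n < ϵ, i.e. n > 5/ϵ.
Take N = 5/ϵ. If n > N then |5/n| ≤ 5/n < ϵ.

N = 5/ϵ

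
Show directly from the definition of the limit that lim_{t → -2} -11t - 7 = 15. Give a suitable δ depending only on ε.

Let ε > 0 be given. We need δ > 0 so that 0 < |t + 2| < δ implies |(-11t - 7) − 15| < ε.
|(-11t - 7) − 15| = |-11t - 22| = 11|t + 2|.
So 11|t + 2| < ε exactly when |t + 2| < ε/11.
Choosing δ = ε/11 gives |(-11t - 7) − 15| = 11|t + 2| < ε whenever |t + 2| < δ.

δ = ε/11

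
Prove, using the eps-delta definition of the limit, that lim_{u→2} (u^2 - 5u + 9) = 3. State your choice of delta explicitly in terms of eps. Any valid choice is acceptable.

delta = min(1, eps/6)

Let eps > 0 be given. We want delta > 0 such that 0 < |u − 2| < delta implies |(u^2 - 5u + 9) − 3| < eps.
(u^2 - 5u + 9) − 3 = u^2 - 5u + 6 = (u − 2)(u - 3).
So |(u^2 - 5u + 9) − 3| = |u − 2|·|u - 3|.
Require delta ≤ 1. Then |u − 2| < 1 gives |u| < 3, and by the triangle inequality |u - 3| ≤ 3 + 3 = 6.
Hence |(u^2 - 5u + 9) − 3| ≤ 6|u − 2| < eps provided |u − 2| < eps/6.
Choosing delta = min(1, eps/6) ensures both conditions, hence |(u^2 - 5u + 9) − 3| < eps.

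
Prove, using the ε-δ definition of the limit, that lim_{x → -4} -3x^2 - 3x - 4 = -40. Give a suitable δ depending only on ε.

δ = min(1, ε/24)

Fix ε > 0. We want δ > 0 such that 0 < |x + 4| < δ implies |(-3x^2 - 3x - 4) + 40| < ε.
(-3x^2 - 3x - 4) + 40 = -3x^2 - 3x + 36 = (x + 4)(-3x + 9).
So |(-3x^2 - 3x - 4) + 40| = |x + 4|·|-3x + 9|.
Assume first that |x + 4| < 1, so |x| < 5. Then |-3x + 9| ≤ 3·5 + 9 = 24.
Hence |(-3x^2 - 3x - 4) + 40| ≤ 24|x + 4| < ε provided |x + 4| < ε/24.
Take δ = min(1, ε/24). Then 0 < |x + 4| < δ gives both |x + 4| < 1 and |x + 4| < ε/24, so |(-3x^2 - 3x - 4) + 40| < ε.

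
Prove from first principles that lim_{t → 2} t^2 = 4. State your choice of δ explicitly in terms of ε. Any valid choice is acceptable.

Suppose ε > 0. We seek δ > 0 with 0 < |t − 2| < δ ⇒ |t^2 − 4| < ε.
Factor: t^2 − 4 = (t − 2)(t + 2), so |t^2 − 4| = |t − 2|·|t + 2|.
Restrict δ ≤ 2. Then |t − 2| < 2 gives |t| < 4, so by the triangle inequality |t + 2| ≤ 4 + 2 = 6.
Hence |t^2 − 4| ≤ 6|t − 2|, which is < ε once |t − 2| < ε/6.
Take δ = min(2, ε/6). If 0 < |t − 2| < δ then both bounds hold and |t^2 − 4| ≤ 6|t − 2| < 6·(ε/6) = ε.

δ = min(2, ε/6)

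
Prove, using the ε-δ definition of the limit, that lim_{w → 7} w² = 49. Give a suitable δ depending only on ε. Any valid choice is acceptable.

δ = min(1, ε/15)

Suppose ε > 0. We seek δ > 0 with 0 < |w − 7| < δ ⇒ |w² − 49| < ε.
Factor: w² − 49 = (w − 7)(w + 7), so |w² − 49| = |w − 7|·|w + 7|.
Impose δ ≤ 1 so that |w| < 8; then |w + 7| ≤ 15.
Hence |w² − 49| ≤ 15|w − 7|, which is < ε once |w − 7| < ε/15.
Take δ = min(1, ε/15). If 0 < |w − 7| < δ then both bounds hold and |w² − 49| ≤ 15|w − 7| < 15·(ε/15) = ε.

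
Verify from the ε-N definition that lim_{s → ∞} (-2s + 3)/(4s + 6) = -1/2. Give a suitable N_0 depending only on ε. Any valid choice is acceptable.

N_0 = (3/2)/ε

Let ε > 0 be given. We seek N_0 > 0 such that s > N_0 implies |(-2s + 3)/(4s + 6) + 1/2| < ε.
(-2s + 3)/(4s + 6) + 1/2 = (4(-2s + 3) − (-2)(4s + 6)) / (4(4s + 6)) = 24/(4(4s + 6)).
For s > 0 we have 4s + 6 > 4s, so |(-2s + 3)/(4s + 6) + 1/2| = 24/(4(4s + 6)) < 24/(4·4s) = (3/2)/s.
Thus |(-2s + 3)/(4s + 6) + 1/2| < ε whenever s > (3/2)/ε.
Take N_0 = (3/2)/ε. If s > N_0 then |(-2s + 3)/(4s + 6) + 1/2| < (3/2)/s < ε.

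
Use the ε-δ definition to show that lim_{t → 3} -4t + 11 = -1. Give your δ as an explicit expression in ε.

Suppose ε > 0. We need δ > 0 so that 0 < |t − 3| < δ implies |(-4t + 11) + 1| < ε.
|(-4t + 11) + 1| = |-4t + 12| = 4|t − 3|.
So 4|t − 3| < ε exactly when |t − 3| < ε/4.
Take δ = ε/4. If 0 < |t − 3| < δ then |(-4t + 11) + 1| = 4|t − 3| < 4·(ε/4) = ε.

δ = ε/4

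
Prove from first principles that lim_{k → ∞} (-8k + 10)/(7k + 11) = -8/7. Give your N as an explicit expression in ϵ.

Fix ϵ > 0. For k ≥ 1, |(-8k + 10)/(7k + 11) + 8/7| = |158|/(7(7k + 11)) = 158/(7(7k + 11)).
Since 7k + 11 ≥ 7k for k ≥ 1, this is ≤ 158/(7·7k) = (158/49)/k.
So |(-8k + 10)/(7k + 11) + 8/7| < ϵ whenever k > (158/49)/ϵ.
Take N = (158/49)/ϵ. If k > N then |(-8k + 10)/(7k + 11) + 8/7| ≤ (158/49)/k < ϵ.

N = (158/49)/ϵ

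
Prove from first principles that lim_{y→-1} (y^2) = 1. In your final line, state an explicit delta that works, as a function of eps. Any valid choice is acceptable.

delta = min(1, eps/3)

Fix eps > 0. We seek delta > 0 with 0 < |y + 1| < delta ⇒ |y^2 − 1| < eps.
Factor: y^2 − 1 = (y + 1)(y - 1), so |y^2 − 1| = |y + 1|·|y - 1|.
Impose delta ≤ 1 so that |y| < 2; then |y - 1| ≤ 3.
Hence |y^2 − 1| ≤ 3|y + 1|, which is < eps once |y + 1| < eps/3.
Take delta = min(1, eps/3). If 0 < |y + 1| < delta then both bounds hold and |y^2 − 1| ≤ 3|y + 1| < 3·(eps/3) = eps.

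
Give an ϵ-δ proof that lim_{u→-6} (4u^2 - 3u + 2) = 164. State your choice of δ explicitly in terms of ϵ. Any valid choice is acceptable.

Suppose ϵ > 0. We want δ > 0 such that 0 < |u + 6| < δ implies |(4u^2 - 3u + 2) − 164| < ϵ.
(4u^2 - 3u + 2) − 164 = 4u^2 - 3u - 162 = (u + 6)(4u - 27).
So |(4u^2 - 3u + 2) − 164| = |u + 6|·|4u - 27|.
Require δ ≤ 1. Then |u + 6| < 1 gives |u| < 7, and by the triangle inequality |4u - 27| ≤ 4·7 + 27 = 55.
Hence |(4u^2 - 3u + 2) − 164| ≤ 55|u + 6| < ϵ provided |u + 6| < ϵ/55.
Choosing δ = min(1, ϵ/55) ensures both conditions, hence |(4u^2 - 3u + 2) − 164| < ϵ.

δ = min(1, ϵ/55)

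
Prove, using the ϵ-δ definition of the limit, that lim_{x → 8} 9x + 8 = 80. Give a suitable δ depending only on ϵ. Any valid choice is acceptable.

Fix ϵ > 0. We need δ > 0 so that 0 < |x − 8| < δ implies |(9x + 8) − 80| < ϵ.
Since (9x + 8) − 80 = 9(x − 8), we have |(9x + 8) − 80| = 9|x − 8|.
Thus it suffices that |x − 8| < ϵ/9.
Choosing δ = ϵ/9 gives |(9x + 8) − 80| = 9|x − 8| < ϵ whenever |x − 8| < δ.

δ = ϵ/9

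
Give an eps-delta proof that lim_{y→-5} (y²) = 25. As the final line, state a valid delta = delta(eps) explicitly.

Let eps > 0 be given. We seek delta > 0 with 0 < |y + 5| < delta ⇒ |y² − 25| < eps.
Factor: y² − 25 = (y + 5)(y - 5), so |y² − 25| = |y + 5|·|y - 5|.
Impose delta ≤ 1 so that |y| < 6; then |y - 5| ≤ 11.
Hence |y² − 25| ≤ 11|y + 5|, which is < eps once |y + 5| < eps/11.
Take delta = min(1, eps/11). If 0 < |y + 5| < delta then both bounds hold and |y² − 25| ≤ 11|y + 5| < 11·(eps/11) = eps.

delta = min(1, eps/11)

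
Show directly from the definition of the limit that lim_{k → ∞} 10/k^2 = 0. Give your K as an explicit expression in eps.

Fix eps > 0. For k ≥ 1, |10/k^2 − 0| = 10/k^2.
10/k^2 < eps ⇔ k^2 > 10/eps ⇔ k > (10/eps)^{1/2}.
Take K = (10/eps)^{1/2}. Then k > K implies 10/k^2 < eps.

K = (10/eps)^{1/2}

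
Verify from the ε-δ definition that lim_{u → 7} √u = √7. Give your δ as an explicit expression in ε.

δ = min(7, √7·ε)

Fix ε > 0. We want δ > 0 such that 0 < |u − 7| < δ implies |√u − √7| < ε.
Rationalise: √u − √7 = (u − 7)/(√u + √7), so |√u − √7| = |u − 7|/(√u + √7).
Restrict δ ≤ 7 so that |u − 7| < 7 forces u > 0, and then √u + √7 > √7.
Hence |√u − √7| < |u − 7|/√7, which is < ε once |u − 7| < √7·ε.
Take δ = min(7, √7·ε). If 0 < |u − 7| < δ then u > 0 and |√u − √7| < |u − 7|/√7 < ε.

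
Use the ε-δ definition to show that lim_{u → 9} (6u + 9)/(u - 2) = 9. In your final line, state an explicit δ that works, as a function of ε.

δ = min(7/2, (7/6)ε)

Let ε > 0. We want δ > 0 with 0 < |u − 9| < δ ⇒ |(6u + 9)/(u - 2) − 9| < ε.
Combining over a common denominator, (6u + 9)/(u - 2) − 9 = [(6u + 9)·7 − 63·(u - 2)] / [7·(u - 2)] = -21(u − 9) / (7(u - 2)).
So |(6u + 9)/(u - 2) − 9| = 21|u − 9| / (7·|u − 2|).
Restrict δ ≤ 7/2. Then |u − 9| < 7/2 gives |u − 2| = |(u − 9) + 7| ≥ 7 − 7/2 = 7/2.
Hence |(6u + 9)/(u - 2) − 9| < 21|u − 9|/(7·(7/2)) = (6/7)|u − 9|, which is < ε once |u − 9| < (7/6)ε.
Take δ = min(7/2, (7/6)ε). Then 0 < |u − 9| < δ forces both bounds, so |(6u + 9)/(u - 2) − 9| < ε.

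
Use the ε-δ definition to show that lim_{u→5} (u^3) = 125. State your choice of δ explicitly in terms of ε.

Suppose ε > 0. We seek δ > 0 with 0 < |u − 5| < δ ⇒ |u^3 − 125| < ε.
Factor: u^3 − 125 = (u − 5)(u^2 + 5u + 25), so |u^3 − 125| = |u − 5|·|u^2 + 5u + 25|.
Impose δ ≤ 1 so that |u| < 6; then |u^2 + 5u + 25| ≤ 91.
Hence |u^3 − 125| ≤ 91|u − 5|, which is < ε once |u − 5| < ε/91.
Take δ = min(1, ε/91). If 0 < |u − 5| < δ then both bounds hold and |u^3 − 125| ≤ 91|u − 5| < 91·(ε/91) = ε.

δ = min(1, ε/91)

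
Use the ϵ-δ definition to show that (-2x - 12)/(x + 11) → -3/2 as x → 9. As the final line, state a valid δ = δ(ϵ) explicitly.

Fix ϵ > 0. We want δ > 0 with 0 < |x − 9| < δ ⇒ |(-2x - 12)/(x + 11) + 3/2| < ϵ.
Combining over a common denominator, (-2x - 12)/(x + 11) + 3/2 = [(-2x - 12)·20 − (-30)·(x + 11)] / [20·(x + 11)] = -10(x − 9) / (20(x + 11)).
So |(-2x - 12)/(x + 11) + 3/2| = 10|x − 9| / (20·|x + 11|).
Require δ ≤ 10, so |x + 11| ≥ |20| − |x − 9| > 20 − 10 = 10.
Hence |(-2x - 12)/(x + 11) + 3/2| < 10|x − 9|/(20·10) = (1/20)|x − 9|, which is < ϵ once |x − 9| < 20ϵ.
Take δ = min(10, 20ϵ). Then 0 < |x − 9| < δ forces both bounds, so |(-2x - 12)/(x + 11) + 3/2| < ϵ.

δ = min(10, 20ϵ)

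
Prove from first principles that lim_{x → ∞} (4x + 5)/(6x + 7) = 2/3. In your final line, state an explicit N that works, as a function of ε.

N = (1/18)/ε

Let ε > 0 be given. We seek N > 0 such that x > N implies |(4x + 5)/(6x + 7) − (2/3)| < ε.
(4x + 5)/(6x + 7) − (2/3) = (6(4x + 5) − 4(6x + 7)) / (6(6x + 7)) = 2/(6(6x + 7)).
For x > 0 we have 6x + 7 > 6x, so |(4x + 5)/(6x + 7) − (2/3)| = 2/(6(6x + 7)) < 2/(6·6x) = (1/18)/x.
Thus |(4x + 5)/(6x + 7) − (2/3)| < ε whenever x > (1/18)/ε.
Take N = (1/18)/ε. If x > N then |(4x + 5)/(6x + 7) − (2/3)| < (1/18)/x < ε.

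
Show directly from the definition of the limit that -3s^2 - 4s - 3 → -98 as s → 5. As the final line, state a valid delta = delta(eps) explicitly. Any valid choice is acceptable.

Suppose eps > 0. We want delta > 0 such that 0 < |s − 5| < delta implies |(-3s^2 - 4s - 3) + 98| < eps.
(-3s^2 - 4s - 3) + 98 = -3s^2 - 4s + 95 = (s − 5)(-3s - 19).
So |(-3s^2 - 4s - 3) + 98| = |s − 5|·|-3s - 19|.
Assume first that |s − 5| < 1, so |s| < 6. Then |-3s - 19| ≤ 3·6 + 19 = 37.
Hence |(-3s^2 - 4s - 3) + 98| ≤ 37|s − 5| < eps provided |s − 5| < eps/37.
Take delta = min(1, eps/37). Then 0 < |s − 5| < delta gives both |s − 5| < 1 and |s − 5| < eps/37, so |(-3s^2 - 4s - 3) + 98| < eps.

delta = min(1, eps/37)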